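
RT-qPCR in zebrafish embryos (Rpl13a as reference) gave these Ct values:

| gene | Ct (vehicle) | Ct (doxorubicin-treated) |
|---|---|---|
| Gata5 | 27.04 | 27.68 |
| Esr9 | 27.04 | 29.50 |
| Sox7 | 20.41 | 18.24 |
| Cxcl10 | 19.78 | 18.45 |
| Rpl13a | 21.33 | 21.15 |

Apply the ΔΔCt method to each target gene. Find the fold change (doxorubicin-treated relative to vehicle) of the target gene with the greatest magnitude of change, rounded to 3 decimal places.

0.160

Gata5: ΔΔCt = (27.68−21.15) − (27.04−21.33) = 6.53 − 5.71 = 0.82; fold change = 2^-0.82 = 0.566
Esr9: ΔΔCt = (29.50−21.15) − (27.04−21.33) = 8.35 − 5.71 = 2.64; fold change = 2^-2.64 = 0.160
Sox7: ΔΔCt = (18.24−21.15) − (20.41−21.33) = -2.91 − (-0.92) = -1.99; fold change = 2^1.99 = 3.972
Cxcl10: ΔΔCt = (18.45−21.15) − (19.78−21.33) = -2.70 − (-1.55) = -1.15; fold change = 2^1.15 = 2.219
Esr9 has the largest |ΔΔCt| = 2.64.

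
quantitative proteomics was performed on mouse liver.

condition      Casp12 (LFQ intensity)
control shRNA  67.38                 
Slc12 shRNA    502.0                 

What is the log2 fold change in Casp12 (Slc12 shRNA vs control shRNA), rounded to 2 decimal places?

2.90

Fold change = 502.0 / 67.38 = 7.4503
log2(7.4503) = 2.897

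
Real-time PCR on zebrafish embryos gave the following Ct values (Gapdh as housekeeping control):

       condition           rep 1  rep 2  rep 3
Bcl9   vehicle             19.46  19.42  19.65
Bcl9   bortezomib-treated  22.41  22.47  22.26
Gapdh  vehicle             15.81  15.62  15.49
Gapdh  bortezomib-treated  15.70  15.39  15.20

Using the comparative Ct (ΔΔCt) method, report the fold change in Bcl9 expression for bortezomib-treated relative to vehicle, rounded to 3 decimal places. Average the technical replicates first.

Mean Ct: Bcl9 vehicle 19.510; Bcl9 bortezomib-treated 22.380; Gapdh vehicle 15.640; Gapdh bortezomib-treated 15.430
ΔCt(vehicle) = 19.510 − 15.640 = 3.870
ΔCt(bortezomib-treated) = 22.380 − 15.430 = 6.950
ΔΔCt = 6.950 − 3.870 = 3.080
Fold change = 2^(−3.080) = 0.1183

0.118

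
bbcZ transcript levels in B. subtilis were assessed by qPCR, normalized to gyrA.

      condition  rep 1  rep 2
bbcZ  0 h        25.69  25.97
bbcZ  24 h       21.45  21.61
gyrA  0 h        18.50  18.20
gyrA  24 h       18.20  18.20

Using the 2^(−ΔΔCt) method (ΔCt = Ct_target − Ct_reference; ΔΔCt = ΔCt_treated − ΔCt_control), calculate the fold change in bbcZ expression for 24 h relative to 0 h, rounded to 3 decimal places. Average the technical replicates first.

17.753

Mean Ct: bbcZ 0 h 25.830; bbcZ 24 h 21.530; gyrA 0 h 18.350; gyrA 24 h 18.200
ΔCt(0 h) = 25.830 − 18.350 = 7.480
ΔCt(24 h) = 21.530 − 18.200 = 3.330
ΔΔCt = 3.330 − 7.480 = -4.150
Fold change = 2^(−(-4.150)) = 2^4.150 = 17.7531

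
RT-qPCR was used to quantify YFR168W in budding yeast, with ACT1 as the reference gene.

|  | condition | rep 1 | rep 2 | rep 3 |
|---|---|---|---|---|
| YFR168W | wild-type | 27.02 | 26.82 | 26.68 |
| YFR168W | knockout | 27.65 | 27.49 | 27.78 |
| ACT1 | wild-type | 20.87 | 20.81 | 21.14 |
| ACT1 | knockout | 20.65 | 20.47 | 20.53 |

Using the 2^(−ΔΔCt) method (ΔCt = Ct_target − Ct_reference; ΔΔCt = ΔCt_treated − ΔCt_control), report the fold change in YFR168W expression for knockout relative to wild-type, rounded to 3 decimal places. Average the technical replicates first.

Mean Ct: YFR168W wild-type 26.840; YFR168W knockout 27.640; ACT1 wild-type 20.940; ACT1 knockout 20.550
ΔCt(wild-type) = 26.840 − 20.940 = 5.900
ΔCt(knockout) = 27.640 − 20.550 = 7.090
ΔΔCt = 7.090 − 5.900 = 1.190
Fold change = 2^(−1.190) = 0.4383

0.438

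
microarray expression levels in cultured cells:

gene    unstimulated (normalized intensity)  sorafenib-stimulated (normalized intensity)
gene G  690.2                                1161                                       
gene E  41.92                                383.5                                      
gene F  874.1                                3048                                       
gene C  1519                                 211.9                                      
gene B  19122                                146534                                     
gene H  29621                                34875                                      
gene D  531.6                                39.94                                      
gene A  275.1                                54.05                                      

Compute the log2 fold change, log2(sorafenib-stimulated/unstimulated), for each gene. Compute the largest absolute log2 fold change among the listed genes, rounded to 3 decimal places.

3.734

log2(1161/690.2) = 0.750  (gene G)
log2(383.5/41.92) = 3.194  (gene E)
log2(3048/874.1) = 1.802  (gene F)
log2(211.9/1519) = -2.842  (gene C)
log2(146534/19122) = 2.938  (gene B)
log2(34875/29621) = 0.236  (gene H)
log2(39.94/531.6) = -3.734  (gene D)
log2(54.05/275.1) = -2.348  (gene A)
The largest magnitude belongs to gene D.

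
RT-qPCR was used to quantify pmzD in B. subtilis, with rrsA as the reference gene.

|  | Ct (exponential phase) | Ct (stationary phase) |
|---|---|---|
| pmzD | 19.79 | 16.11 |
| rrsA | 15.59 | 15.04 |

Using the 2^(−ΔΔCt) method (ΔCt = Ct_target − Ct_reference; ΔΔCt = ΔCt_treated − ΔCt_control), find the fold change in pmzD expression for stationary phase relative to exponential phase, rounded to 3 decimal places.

ΔCt(exponential phase) = 19.790 − 15.590 = 4.200
ΔCt(stationary phase) = 16.110 − 15.040 = 1.070
ΔΔCt = 1.070 − 4.200 = -3.130
Fold change = 2^(−(-3.130)) = 2^3.130 = 8.7543

8.754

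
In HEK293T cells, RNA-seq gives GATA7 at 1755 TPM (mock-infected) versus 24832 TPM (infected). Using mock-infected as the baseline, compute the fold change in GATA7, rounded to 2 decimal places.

14.15

Fold change = 24832 / 1755 = 14.149
GATA7 is upregulated.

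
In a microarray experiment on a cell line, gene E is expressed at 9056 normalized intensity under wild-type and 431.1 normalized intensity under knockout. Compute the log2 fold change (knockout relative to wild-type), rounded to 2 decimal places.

-4.39

Fold change = 431.1 / 9056 = 0.0476
log2(0.0476) = -4.393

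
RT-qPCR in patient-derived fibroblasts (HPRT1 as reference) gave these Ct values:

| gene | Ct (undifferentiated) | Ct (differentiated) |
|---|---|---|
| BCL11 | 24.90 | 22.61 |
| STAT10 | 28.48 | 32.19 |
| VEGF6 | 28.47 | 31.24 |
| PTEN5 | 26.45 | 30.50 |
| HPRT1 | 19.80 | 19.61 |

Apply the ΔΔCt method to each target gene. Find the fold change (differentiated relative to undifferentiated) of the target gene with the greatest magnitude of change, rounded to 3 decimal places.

0.053

BCL11: ΔΔCt = (22.61−19.61) − (24.90−19.80) = 3.00 − 5.10 = -2.10; fold change = 2^2.10 = 4.287
STAT10: ΔΔCt = (32.19−19.61) − (28.48−19.80) = 12.58 − 8.68 = 3.90; fold change = 2^-3.90 = 0.067
VEGF6: ΔΔCt = (31.24−19.61) − (28.47−19.80) = 11.63 − 8.67 = 2.96; fold change = 2^-2.96 = 0.129
PTEN5: ΔΔCt = (30.50−19.61) − (26.45−19.80) = 10.89 − 6.65 = 4.24; fold change = 2^-4.24 = 0.053
PTEN5 has the largest |ΔΔCt| = 4.24.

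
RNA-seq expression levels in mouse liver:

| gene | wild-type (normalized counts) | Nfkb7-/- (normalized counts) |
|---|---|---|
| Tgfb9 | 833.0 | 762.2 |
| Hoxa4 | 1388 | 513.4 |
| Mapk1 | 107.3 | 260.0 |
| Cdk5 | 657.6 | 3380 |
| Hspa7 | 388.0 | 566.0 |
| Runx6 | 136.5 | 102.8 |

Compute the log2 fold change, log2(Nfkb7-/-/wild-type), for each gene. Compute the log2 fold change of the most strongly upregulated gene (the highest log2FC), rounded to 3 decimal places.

2.362

log2(762.2/833.0) = -0.128  (Tgfb9)
log2(513.4/1388) = -1.435  (Hoxa4)
log2(260.0/107.3) = 1.277  (Mapk1)
log2(3380/657.6) = 2.362  (Cdk5)
log2(566.0/388.0) = 0.545  (Hspa7)
log2(102.8/136.5) = -0.409  (Runx6)
Cdk5 is most strongly upregulated.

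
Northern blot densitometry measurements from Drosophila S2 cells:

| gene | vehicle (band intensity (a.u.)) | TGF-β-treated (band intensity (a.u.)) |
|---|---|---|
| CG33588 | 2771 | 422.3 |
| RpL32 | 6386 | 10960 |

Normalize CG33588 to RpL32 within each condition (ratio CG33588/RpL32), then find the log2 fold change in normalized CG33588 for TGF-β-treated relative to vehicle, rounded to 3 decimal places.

-3.493

CG33588/RpL32 (vehicle) = 2771 / 6386 = 0.43392
CG33588/RpL32 (TGF-β-treated) = 422.3 / 10960 = 0.038531
Fold change = 0.038531 / 0.43392 = 0.0888
log2(0.0888) = -3.4933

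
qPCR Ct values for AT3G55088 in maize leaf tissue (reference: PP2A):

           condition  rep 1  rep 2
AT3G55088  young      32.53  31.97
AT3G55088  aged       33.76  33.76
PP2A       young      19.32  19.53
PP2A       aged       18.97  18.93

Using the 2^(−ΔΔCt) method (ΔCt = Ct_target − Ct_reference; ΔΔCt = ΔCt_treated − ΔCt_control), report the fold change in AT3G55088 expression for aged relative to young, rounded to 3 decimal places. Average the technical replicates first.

0.253

Mean Ct: AT3G55088 young 32.250; AT3G55088 aged 33.760; PP2A young 19.425; PP2A aged 18.950
ΔCt(young) = 32.250 − 19.425 = 12.825
ΔCt(aged) = 33.760 − 18.950 = 14.810
ΔΔCt = 14.810 − 12.825 = 1.985
Fold change = 2^(−1.985) = 0.2526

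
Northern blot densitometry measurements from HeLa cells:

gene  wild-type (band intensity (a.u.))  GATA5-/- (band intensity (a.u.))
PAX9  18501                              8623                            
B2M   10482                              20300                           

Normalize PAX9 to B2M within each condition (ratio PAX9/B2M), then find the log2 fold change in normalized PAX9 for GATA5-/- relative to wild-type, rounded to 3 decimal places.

-2.055

PAX9/B2M (wild-type) = 18501 / 10482 = 1.765
PAX9/B2M (GATA5-/-) = 8623 / 20300 = 0.42478
Fold change = 0.42478 / 1.765 = 0.2407
log2(0.2407) = -2.0549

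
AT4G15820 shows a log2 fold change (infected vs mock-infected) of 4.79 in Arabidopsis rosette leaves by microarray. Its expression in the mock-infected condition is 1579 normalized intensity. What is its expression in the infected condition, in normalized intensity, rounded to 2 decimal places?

Fold change = 2^(4.79) = 27.6652
infected expression = 1579 × 27.6652 = 43683.34

43683.34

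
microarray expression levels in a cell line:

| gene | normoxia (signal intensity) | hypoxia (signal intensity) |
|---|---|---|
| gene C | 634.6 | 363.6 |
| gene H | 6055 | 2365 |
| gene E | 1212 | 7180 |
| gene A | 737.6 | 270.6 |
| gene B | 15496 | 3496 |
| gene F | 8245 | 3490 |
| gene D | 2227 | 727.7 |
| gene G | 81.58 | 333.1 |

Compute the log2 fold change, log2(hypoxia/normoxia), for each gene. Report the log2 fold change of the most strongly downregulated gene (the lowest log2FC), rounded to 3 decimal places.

log2(363.6/634.6) = -0.803  (gene C)
log2(2365/6055) = -1.356  (gene H)
log2(7180/1212) = 2.567  (gene E)
log2(270.6/737.6) = -1.447  (gene A)
log2(3496/15496) = -2.148  (gene B)
log2(3490/8245) = -1.240  (gene F)
log2(727.7/2227) = -1.614  (gene D)
log2(333.1/81.58) = 2.030  (gene G)
gene B is most strongly downregulated.

-2.148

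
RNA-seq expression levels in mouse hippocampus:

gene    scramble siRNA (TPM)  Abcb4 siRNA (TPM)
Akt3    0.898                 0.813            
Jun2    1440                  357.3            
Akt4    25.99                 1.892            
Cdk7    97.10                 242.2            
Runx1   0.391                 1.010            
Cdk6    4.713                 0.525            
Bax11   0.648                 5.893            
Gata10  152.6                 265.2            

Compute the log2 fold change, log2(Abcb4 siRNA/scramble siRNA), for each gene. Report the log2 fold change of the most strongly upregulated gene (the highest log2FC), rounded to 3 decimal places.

3.185

log2(0.813/0.898) = -0.143  (Akt3)
log2(357.3/1440) = -2.011  (Jun2)
log2(1.892/25.99) = -3.780  (Akt4)
log2(242.2/97.10) = 1.319  (Cdk7)
log2(1.010/0.391) = 1.369  (Runx1)
log2(0.525/4.713) = -3.166  (Cdk6)
log2(5.893/0.648) = 3.185  (Bax11)
log2(265.2/152.6) = 0.797  (Gata10)
Bax11 is most strongly upregulated.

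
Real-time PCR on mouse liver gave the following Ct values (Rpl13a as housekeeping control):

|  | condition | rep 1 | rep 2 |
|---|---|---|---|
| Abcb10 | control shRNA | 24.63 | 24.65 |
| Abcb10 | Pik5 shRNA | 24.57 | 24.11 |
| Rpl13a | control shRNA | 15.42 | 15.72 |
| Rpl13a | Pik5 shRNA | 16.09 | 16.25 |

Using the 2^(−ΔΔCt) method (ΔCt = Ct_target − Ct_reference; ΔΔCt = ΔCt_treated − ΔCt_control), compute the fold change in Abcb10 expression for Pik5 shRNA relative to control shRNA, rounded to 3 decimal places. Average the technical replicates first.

Mean Ct: Abcb10 control shRNA 24.640; Abcb10 Pik5 shRNA 24.340; Rpl13a control shRNA 15.570; Rpl13a Pik5 shRNA 16.170
ΔCt(control shRNA) = 24.640 − 15.570 = 9.070
ΔCt(Pik5 shRNA) = 24.340 − 16.170 = 8.170
ΔΔCt = 8.170 − 9.070 = -0.900
Fold change = 2^(−(-0.900)) = 2^0.900 = 1.8661

1.866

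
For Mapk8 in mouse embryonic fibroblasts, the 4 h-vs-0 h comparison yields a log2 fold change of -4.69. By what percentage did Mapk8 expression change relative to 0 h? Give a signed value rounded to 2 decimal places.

Fold change = 2^(-4.69) = 0.0387
Percent change = (FC − 1) × 100% = (0.0387 − 1) × 100 = -96.13%

-96.13%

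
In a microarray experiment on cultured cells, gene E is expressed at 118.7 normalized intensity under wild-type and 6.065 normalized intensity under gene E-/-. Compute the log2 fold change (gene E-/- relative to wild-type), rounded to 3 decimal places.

-4.291

Fold change = 6.065 / 118.7 = 0.0511
log2(0.0511) = -4.2907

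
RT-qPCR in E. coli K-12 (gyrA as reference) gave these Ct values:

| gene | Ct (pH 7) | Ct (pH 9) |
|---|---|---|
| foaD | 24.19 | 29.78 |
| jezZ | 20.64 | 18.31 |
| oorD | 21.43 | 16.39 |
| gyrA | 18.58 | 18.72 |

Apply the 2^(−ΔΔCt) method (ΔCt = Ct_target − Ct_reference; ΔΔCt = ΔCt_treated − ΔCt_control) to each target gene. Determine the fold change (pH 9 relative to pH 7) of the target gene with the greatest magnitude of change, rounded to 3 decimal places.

0.023

foaD: ΔΔCt = (29.78−18.72) − (24.19−18.58) = 11.06 − 5.61 = 5.45; fold change = 2^-5.45 = 0.023
jezZ: ΔΔCt = (18.31−18.72) − (20.64−18.58) = -0.41 − 2.06 = -2.47; fold change = 2^2.47 = 5.540
oorD: ΔΔCt = (16.39−18.72) − (21.43−18.58) = -2.33 − 2.85 = -5.18; fold change = 2^5.18 = 36.252
foaD has the largest |ΔΔCt| = 5.45.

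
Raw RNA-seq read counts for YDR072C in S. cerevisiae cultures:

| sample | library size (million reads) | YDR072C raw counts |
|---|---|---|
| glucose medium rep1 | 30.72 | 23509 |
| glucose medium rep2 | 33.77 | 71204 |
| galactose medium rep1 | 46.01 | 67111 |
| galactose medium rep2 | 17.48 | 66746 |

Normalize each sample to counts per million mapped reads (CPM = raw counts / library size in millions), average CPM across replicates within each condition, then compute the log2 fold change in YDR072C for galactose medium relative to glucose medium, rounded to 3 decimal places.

CPM(glucose medium rep1) = 23509 / 30.72 = 765.2669
CPM(glucose medium rep2) = 71204 / 33.77 = 2108.4987
CPM(galactose medium rep1) = 67111 / 46.01 = 1458.6177
CPM(galactose medium rep2) = 66746 / 17.48 = 3818.4211
mean CPM(glucose medium) = 1436.8828; mean CPM(galactose medium) = 2638.5194
Fold change = 2638.5194 / 1436.8828 = 1.83628
log2(1.83628) = 0.8768

0.877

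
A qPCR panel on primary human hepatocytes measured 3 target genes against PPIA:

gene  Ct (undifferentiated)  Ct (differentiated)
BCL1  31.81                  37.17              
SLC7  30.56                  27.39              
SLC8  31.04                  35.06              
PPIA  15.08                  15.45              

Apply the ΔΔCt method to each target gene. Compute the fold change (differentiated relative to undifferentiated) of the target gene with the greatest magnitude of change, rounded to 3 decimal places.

BCL1: ΔΔCt = (37.17−15.45) − (31.81−15.08) = 21.72 − 16.73 = 4.99; fold change = 2^-4.99 = 0.031
SLC7: ΔΔCt = (27.39−15.45) − (30.56−15.08) = 11.94 − 15.48 = -3.54; fold change = 2^3.54 = 11.632
SLC8: ΔΔCt = (35.06−15.45) − (31.04−15.08) = 19.61 − 15.96 = 3.65; fold change = 2^-3.65 = 0.080
BCL1 has the largest |ΔΔCt| = 4.99.

0.031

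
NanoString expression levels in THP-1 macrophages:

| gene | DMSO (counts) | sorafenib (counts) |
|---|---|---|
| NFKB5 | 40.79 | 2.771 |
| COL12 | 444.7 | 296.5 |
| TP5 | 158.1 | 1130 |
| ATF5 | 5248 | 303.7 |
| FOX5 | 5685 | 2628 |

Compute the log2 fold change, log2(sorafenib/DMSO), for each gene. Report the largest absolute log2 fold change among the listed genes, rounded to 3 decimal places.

4.111

log2(2.771/40.79) = -3.880  (NFKB5)
log2(296.5/444.7) = -0.585  (COL12)
log2(1130/158.1) = 2.837  (TP5)
log2(303.7/5248) = -4.111  (ATF5)
log2(2628/5685) = -1.113  (FOX5)
The largest magnitude belongs to ATF5.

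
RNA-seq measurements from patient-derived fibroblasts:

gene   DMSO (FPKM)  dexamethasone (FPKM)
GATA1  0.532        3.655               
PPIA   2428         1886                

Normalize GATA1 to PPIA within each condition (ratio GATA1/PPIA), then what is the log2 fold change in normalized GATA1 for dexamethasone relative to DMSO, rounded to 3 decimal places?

GATA1/PPIA (DMSO) = 0.532 / 2428 = 0.00021911
GATA1/PPIA (dexamethasone) = 3.655 / 1886 = 0.001938
Fold change = 0.001938 / 0.00021911 = 8.8447
log2(8.8447) = 3.1448

3.145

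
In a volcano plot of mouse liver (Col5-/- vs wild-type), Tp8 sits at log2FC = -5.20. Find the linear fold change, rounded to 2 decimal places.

Fold change = 2^(-5.20) = 0.027
That is, Tp8 drops to 2.7% of the wild-type level.

0.03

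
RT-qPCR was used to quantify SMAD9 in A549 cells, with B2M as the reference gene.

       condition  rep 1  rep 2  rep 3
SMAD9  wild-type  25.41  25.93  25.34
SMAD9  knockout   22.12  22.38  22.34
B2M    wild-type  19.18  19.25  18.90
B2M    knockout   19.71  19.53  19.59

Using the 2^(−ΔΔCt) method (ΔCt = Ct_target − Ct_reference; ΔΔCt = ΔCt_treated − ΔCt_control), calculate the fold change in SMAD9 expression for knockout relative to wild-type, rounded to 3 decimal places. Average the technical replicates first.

Mean Ct: SMAD9 wild-type 25.560; SMAD9 knockout 22.280; B2M wild-type 19.110; B2M knockout 19.610
ΔCt(wild-type) = 25.560 − 19.110 = 6.450
ΔCt(knockout) = 22.280 − 19.610 = 2.670
ΔΔCt = 2.670 − 6.450 = -3.780
Fold change = 2^(−(-3.780)) = 2^3.780 = 13.7370

13.737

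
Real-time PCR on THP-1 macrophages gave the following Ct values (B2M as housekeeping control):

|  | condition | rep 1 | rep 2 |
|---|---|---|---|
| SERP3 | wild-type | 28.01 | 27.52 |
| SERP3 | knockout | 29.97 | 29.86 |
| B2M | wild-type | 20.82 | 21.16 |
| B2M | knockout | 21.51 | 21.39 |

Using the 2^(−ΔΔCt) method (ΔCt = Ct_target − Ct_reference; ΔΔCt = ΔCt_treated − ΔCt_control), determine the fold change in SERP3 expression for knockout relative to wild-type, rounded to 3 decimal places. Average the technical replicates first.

Mean Ct: SERP3 wild-type 27.765; SERP3 knockout 29.915; B2M wild-type 20.990; B2M knockout 21.450
ΔCt(wild-type) = 27.765 − 20.990 = 6.775
ΔCt(knockout) = 29.915 − 21.450 = 8.465
ΔΔCt = 8.465 − 6.775 = 1.690
Fold change = 2^(−1.690) = 0.3099

0.310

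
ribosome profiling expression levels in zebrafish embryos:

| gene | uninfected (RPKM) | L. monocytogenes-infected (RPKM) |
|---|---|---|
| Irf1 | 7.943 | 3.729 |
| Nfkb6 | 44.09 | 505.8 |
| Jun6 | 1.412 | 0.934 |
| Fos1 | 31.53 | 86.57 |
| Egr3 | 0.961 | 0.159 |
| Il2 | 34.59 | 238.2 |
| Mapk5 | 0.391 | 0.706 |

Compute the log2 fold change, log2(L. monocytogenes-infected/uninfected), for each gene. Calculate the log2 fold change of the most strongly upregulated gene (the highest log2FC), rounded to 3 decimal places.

3.520

log2(3.729/7.943) = -1.091  (Irf1)
log2(505.8/44.09) = 3.520  (Nfkb6)
log2(0.934/1.412) = -0.596  (Jun6)
log2(86.57/31.53) = 1.457  (Fos1)
log2(0.159/0.961) = -2.596  (Egr3)
log2(238.2/34.59) = 2.784  (Il2)
log2(0.706/0.391) = 0.852  (Mapk5)
Nfkb6 is most strongly upregulated.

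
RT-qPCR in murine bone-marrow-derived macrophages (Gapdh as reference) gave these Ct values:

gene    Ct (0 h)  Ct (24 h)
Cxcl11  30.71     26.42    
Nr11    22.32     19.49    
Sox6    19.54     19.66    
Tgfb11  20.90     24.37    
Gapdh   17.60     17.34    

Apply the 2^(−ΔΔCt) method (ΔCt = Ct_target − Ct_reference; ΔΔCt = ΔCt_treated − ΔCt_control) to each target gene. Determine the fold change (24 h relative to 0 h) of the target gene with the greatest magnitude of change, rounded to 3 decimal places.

Cxcl11: ΔΔCt = (26.42−17.34) − (30.71−17.60) = 9.08 − 13.11 = -4.03; fold change = 2^4.03 = 16.336
Nr11: ΔΔCt = (19.49−17.34) − (22.32−17.60) = 2.15 − 4.72 = -2.57; fold change = 2^2.57 = 5.938
Sox6: ΔΔCt = (19.66−17.34) − (19.54−17.60) = 2.32 − 1.94 = 0.38; fold change = 2^-0.38 = 0.768
Tgfb11: ΔΔCt = (24.37−17.34) − (20.90−17.60) = 7.03 − 3.30 = 3.73; fold change = 2^-3.73 = 0.075
Cxcl11 has the largest |ΔΔCt| = 4.03.

16.336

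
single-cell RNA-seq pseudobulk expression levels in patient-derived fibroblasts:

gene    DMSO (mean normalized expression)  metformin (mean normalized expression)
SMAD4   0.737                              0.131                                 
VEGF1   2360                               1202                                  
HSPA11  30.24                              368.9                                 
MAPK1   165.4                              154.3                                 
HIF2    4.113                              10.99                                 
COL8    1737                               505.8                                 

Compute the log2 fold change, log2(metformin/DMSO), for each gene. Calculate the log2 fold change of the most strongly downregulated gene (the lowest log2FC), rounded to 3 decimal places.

log2(0.131/0.737) = -2.492  (SMAD4)
log2(1202/2360) = -0.973  (VEGF1)
log2(368.9/30.24) = 3.609  (HSPA11)
log2(154.3/165.4) = -0.100  (MAPK1)
log2(10.99/4.113) = 1.418  (HIF2)
log2(505.8/1737) = -1.780  (COL8)
SMAD4 is most strongly downregulated.

-2.492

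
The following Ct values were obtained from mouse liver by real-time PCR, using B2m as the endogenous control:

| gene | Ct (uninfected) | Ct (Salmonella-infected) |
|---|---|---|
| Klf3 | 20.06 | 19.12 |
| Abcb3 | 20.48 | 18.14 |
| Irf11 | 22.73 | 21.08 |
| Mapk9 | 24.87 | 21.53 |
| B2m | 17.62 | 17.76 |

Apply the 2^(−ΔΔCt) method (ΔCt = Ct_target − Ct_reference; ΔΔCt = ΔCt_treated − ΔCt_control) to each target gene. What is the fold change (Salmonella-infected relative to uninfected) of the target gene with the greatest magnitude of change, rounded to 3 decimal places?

Klf3: ΔΔCt = (19.12−17.76) − (20.06−17.62) = 1.36 − 2.44 = -1.08; fold change = 2^1.08 = 2.114
Abcb3: ΔΔCt = (18.14−17.76) − (20.48−17.62) = 0.38 − 2.86 = -2.48; fold change = 2^2.48 = 5.579
Irf11: ΔΔCt = (21.08−17.76) − (22.73−17.62) = 3.32 − 5.11 = -1.79; fold change = 2^1.79 = 3.458
Mapk9: ΔΔCt = (21.53−17.76) − (24.87−17.62) = 3.77 − 7.25 = -3.48; fold change = 2^3.48 = 11.158
Mapk9 has the largest |ΔΔCt| = 3.48.

11.158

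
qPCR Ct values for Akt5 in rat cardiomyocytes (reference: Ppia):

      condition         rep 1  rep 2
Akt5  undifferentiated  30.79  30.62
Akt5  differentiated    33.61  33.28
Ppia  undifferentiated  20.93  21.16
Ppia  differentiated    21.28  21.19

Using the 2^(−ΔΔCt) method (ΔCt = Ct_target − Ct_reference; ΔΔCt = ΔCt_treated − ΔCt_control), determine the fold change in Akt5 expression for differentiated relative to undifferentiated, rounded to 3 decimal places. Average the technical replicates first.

Mean Ct: Akt5 undifferentiated 30.705; Akt5 differentiated 33.445; Ppia undifferentiated 21.045; Ppia differentiated 21.235
ΔCt(undifferentiated) = 30.705 − 21.045 = 9.660
ΔCt(differentiated) = 33.445 − 21.235 = 12.210
ΔΔCt = 12.210 − 9.660 = 2.550
Fold change = 2^(−2.550) = 0.1708

0.171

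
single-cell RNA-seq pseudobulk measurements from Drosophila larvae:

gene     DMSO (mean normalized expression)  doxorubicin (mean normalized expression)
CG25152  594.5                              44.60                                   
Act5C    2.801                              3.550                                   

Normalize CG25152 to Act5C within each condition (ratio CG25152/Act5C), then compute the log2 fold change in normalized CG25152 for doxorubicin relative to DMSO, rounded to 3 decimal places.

-4.078

CG25152/Act5C (DMSO) = 594.5 / 2.801 = 212.25
CG25152/Act5C (doxorubicin) = 44.60 / 3.550 = 12.563
Fold change = 12.563 / 212.25 = 0.0592
log2(0.0592) = -4.0784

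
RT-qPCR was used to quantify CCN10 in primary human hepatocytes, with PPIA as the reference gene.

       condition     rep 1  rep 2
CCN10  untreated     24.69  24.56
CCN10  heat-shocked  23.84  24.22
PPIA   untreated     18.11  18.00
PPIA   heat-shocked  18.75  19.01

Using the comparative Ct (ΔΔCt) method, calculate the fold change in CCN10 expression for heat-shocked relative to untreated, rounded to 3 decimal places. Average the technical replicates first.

2.676

Mean Ct: CCN10 untreated 24.625; CCN10 heat-shocked 24.030; PPIA untreated 18.055; PPIA heat-shocked 18.880
ΔCt(untreated) = 24.625 − 18.055 = 6.570
ΔCt(heat-shocked) = 24.030 − 18.880 = 5.150
ΔΔCt = 5.150 − 6.570 = -1.420
Fold change = 2^(−(-1.420)) = 2^1.420 = 2.6759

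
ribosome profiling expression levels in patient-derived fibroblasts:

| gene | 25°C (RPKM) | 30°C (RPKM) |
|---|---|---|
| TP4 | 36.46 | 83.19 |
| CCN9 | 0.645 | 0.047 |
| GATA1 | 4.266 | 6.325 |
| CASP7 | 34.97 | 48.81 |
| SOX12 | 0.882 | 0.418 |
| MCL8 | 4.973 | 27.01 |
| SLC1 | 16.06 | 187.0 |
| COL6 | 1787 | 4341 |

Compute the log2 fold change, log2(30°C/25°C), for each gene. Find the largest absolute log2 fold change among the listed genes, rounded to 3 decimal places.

log2(83.19/36.46) = 1.190  (TP4)
log2(0.047/0.645) = -3.779  (CCN9)
log2(6.325/4.266) = 0.568  (GATA1)
log2(48.81/34.97) = 0.481  (CASP7)
log2(0.418/0.882) = -1.077  (SOX12)
log2(27.01/4.973) = 2.441  (MCL8)
log2(187.0/16.06) = 3.541  (SLC1)
log2(4341/1787) = 1.280  (COL6)
The largest magnitude belongs to CCN9.

3.779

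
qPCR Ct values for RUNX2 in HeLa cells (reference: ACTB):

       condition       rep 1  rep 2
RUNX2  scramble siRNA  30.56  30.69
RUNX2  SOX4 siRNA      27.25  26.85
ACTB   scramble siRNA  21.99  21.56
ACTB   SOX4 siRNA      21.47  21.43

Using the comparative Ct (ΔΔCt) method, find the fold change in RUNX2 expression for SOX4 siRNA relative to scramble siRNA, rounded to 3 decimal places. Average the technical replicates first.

9.514

Mean Ct: RUNX2 scramble siRNA 30.625; RUNX2 SOX4 siRNA 27.050; ACTB scramble siRNA 21.775; ACTB SOX4 siRNA 21.450
ΔCt(scramble siRNA) = 30.625 − 21.775 = 8.850
ΔCt(SOX4 siRNA) = 27.050 − 21.450 = 5.600
ΔΔCt = 5.600 − 8.850 = -3.250
Fold change = 2^(−(-3.250)) = 2^3.250 = 9.5137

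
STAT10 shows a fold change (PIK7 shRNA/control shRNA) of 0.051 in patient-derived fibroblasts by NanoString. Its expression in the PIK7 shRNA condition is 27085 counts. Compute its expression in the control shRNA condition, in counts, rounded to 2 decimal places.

control shRNA expression = 27085 / 0.051 = 531078.43

531078.43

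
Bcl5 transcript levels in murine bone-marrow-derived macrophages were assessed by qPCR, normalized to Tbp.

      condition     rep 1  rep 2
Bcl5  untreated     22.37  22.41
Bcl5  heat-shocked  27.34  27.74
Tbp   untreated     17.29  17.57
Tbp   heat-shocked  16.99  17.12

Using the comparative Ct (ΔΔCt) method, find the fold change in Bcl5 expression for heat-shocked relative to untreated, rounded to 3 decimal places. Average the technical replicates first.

0.022

Mean Ct: Bcl5 untreated 22.390; Bcl5 heat-shocked 27.540; Tbp untreated 17.430; Tbp heat-shocked 17.055
ΔCt(untreated) = 22.390 − 17.430 = 4.960
ΔCt(heat-shocked) = 27.540 − 17.055 = 10.485
ΔΔCt = 10.485 − 4.960 = 5.525
Fold change = 2^(−5.525) = 0.0217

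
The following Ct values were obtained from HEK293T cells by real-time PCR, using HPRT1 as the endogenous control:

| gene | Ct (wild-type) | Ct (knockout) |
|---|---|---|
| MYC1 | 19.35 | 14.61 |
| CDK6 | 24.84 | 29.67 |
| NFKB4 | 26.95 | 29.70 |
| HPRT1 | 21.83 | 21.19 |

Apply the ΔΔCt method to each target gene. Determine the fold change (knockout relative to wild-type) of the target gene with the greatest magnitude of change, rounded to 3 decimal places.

MYC1: ΔΔCt = (14.61−21.19) − (19.35−21.83) = -6.58 − (-2.48) = -4.10; fold change = 2^4.10 = 17.148
CDK6: ΔΔCt = (29.67−21.19) − (24.84−21.83) = 8.48 − 3.01 = 5.47; fold change = 2^-5.47 = 0.023
NFKB4: ΔΔCt = (29.70−21.19) − (26.95−21.83) = 8.51 − 5.12 = 3.39; fold change = 2^-3.39 = 0.095
CDK6 has the largest |ΔΔCt| = 5.47.

0.023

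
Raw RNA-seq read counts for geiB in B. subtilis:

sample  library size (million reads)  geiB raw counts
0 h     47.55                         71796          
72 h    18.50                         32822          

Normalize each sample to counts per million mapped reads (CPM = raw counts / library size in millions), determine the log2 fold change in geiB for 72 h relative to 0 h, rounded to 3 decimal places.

0.233

CPM(0 h) = 71796 / 47.55 = 1509.9054
CPM(72 h) = 32822 / 18.50 = 1774.1622
Fold change = 1774.1622 / 1509.9054 = 1.17502
log2(1.17502) = 0.2327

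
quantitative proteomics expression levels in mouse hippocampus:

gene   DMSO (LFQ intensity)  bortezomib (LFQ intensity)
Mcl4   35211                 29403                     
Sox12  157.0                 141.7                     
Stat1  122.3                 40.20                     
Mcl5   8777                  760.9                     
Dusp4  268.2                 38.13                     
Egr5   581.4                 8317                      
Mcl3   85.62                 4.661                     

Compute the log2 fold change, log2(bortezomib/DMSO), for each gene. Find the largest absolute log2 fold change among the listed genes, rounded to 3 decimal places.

log2(29403/35211) = -0.260  (Mcl4)
log2(141.7/157.0) = -0.148  (Sox12)
log2(40.20/122.3) = -1.605  (Stat1)
log2(760.9/8777) = -3.528  (Mcl5)
log2(38.13/268.2) = -2.814  (Dusp4)
log2(8317/581.4) = 3.838  (Egr5)
log2(4.661/85.62) = -4.199  (Mcl3)
The largest magnitude belongs to Mcl3.

4.199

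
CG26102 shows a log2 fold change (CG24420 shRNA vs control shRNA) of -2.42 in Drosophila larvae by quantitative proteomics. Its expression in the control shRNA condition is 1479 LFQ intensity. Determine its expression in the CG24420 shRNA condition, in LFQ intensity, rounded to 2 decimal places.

276.36

Fold change = 2^(-2.42) = 0.1869
CG24420 shRNA expression = 1479 × 0.1869 = 276.36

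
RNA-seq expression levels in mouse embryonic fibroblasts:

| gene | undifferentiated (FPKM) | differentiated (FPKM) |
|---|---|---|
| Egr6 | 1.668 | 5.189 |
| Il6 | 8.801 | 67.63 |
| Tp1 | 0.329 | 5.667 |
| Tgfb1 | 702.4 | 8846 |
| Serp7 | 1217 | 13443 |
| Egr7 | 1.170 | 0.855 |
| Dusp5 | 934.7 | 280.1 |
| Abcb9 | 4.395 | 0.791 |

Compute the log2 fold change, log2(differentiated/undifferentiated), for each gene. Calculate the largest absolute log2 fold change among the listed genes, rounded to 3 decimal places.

4.106

log2(5.189/1.668) = 1.637  (Egr6)
log2(67.63/8.801) = 2.942  (Il6)
log2(5.667/0.329) = 4.106  (Tp1)
log2(8846/702.4) = 3.655  (Tgfb1)
log2(13443/1217) = 3.465  (Serp7)
log2(0.855/1.170) = -0.453  (Egr7)
log2(280.1/934.7) = -1.739  (Dusp5)
log2(0.791/4.395) = -2.474  (Abcb9)
The largest magnitude belongs to Tp1.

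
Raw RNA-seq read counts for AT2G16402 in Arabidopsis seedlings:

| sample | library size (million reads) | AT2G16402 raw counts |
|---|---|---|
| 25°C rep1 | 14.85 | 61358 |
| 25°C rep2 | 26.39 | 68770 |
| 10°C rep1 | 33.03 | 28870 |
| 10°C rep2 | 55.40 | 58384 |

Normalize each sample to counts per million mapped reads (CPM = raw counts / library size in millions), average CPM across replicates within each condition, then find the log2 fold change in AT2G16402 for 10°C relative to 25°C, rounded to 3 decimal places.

CPM(25°C rep1) = 61358 / 14.85 = 4131.8519
CPM(25°C rep2) = 68770 / 26.39 = 2605.9113
CPM(10°C rep1) = 28870 / 33.03 = 874.0539
CPM(10°C rep2) = 58384 / 55.40 = 1053.8628
mean CPM(25°C) = 3368.8816; mean CPM(10°C) = 963.9584
Fold change = 963.9584 / 3368.8816 = 0.28614
log2(0.28614) = -1.8052

-1.805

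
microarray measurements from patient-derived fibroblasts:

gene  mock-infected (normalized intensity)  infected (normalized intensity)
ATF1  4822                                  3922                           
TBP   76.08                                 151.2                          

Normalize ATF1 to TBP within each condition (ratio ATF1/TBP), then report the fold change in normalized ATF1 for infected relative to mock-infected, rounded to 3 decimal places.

ATF1/TBP (mock-infected) = 4822 / 76.08 = 63.381
ATF1/TBP (infected) = 3922 / 151.2 = 25.939
Fold change = 25.939 / 63.381 = 0.4093

0.409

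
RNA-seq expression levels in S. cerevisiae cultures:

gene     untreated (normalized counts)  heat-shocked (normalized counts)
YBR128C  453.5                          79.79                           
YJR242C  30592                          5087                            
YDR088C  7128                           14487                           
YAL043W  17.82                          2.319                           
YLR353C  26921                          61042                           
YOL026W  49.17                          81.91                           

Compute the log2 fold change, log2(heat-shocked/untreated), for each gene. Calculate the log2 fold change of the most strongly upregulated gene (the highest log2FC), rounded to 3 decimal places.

1.181

log2(79.79/453.5) = -2.507  (YBR128C)
log2(5087/30592) = -2.588  (YJR242C)
log2(14487/7128) = 1.023  (YDR088C)
log2(2.319/17.82) = -2.942  (YAL043W)
log2(61042/26921) = 1.181  (YLR353C)
log2(81.91/49.17) = 0.736  (YOL026W)
YLR353C is most strongly upregulated.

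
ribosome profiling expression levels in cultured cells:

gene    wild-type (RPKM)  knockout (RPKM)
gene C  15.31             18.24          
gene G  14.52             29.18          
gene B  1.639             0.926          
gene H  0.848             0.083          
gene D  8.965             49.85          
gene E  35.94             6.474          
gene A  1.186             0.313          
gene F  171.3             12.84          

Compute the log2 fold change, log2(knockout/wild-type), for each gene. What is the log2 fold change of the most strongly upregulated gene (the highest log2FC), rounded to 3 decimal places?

log2(18.24/15.31) = 0.253  (gene C)
log2(29.18/14.52) = 1.007  (gene G)
log2(0.926/1.639) = -0.824  (gene B)
log2(0.083/0.848) = -3.353  (gene H)
log2(49.85/8.965) = 2.475  (gene D)
log2(6.474/35.94) = -2.473  (gene E)
log2(0.313/1.186) = -1.922  (gene A)
log2(12.84/171.3) = -3.738  (gene F)
gene D is most strongly upregulated.

2.475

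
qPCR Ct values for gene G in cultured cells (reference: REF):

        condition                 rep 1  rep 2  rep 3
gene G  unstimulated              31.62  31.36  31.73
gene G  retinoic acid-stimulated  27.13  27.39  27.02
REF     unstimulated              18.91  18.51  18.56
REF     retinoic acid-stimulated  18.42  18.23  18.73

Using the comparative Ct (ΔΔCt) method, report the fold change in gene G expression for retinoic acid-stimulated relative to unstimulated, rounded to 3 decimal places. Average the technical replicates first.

18.252

Mean Ct: gene G unstimulated 31.570; gene G retinoic acid-stimulated 27.180; REF unstimulated 18.660; REF retinoic acid-stimulated 18.460
ΔCt(unstimulated) = 31.570 − 18.660 = 12.910
ΔCt(retinoic acid-stimulated) = 27.180 − 18.460 = 8.720
ΔΔCt = 8.720 − 12.910 = -4.190
Fold change = 2^(−(-4.190)) = 2^4.190 = 18.2522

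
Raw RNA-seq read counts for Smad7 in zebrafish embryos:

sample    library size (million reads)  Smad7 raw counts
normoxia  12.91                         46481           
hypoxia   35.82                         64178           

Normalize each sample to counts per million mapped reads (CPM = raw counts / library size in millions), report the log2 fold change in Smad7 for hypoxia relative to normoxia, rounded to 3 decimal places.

-1.007

CPM(normoxia) = 46481 / 12.91 = 3600.3873
CPM(hypoxia) = 64178 / 35.82 = 1791.6806
Fold change = 1791.6806 / 3600.3873 = 0.49764
log2(0.49764) = -1.0068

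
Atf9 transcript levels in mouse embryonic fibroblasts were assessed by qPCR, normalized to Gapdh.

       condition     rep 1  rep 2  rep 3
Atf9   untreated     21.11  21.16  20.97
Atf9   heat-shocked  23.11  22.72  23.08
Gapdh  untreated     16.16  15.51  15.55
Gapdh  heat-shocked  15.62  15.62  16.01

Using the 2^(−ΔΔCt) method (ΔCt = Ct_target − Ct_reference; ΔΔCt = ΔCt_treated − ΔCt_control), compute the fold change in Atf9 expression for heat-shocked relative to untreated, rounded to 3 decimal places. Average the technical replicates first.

0.272

Mean Ct: Atf9 untreated 21.080; Atf9 heat-shocked 22.970; Gapdh untreated 15.740; Gapdh heat-shocked 15.750
ΔCt(untreated) = 21.080 − 15.740 = 5.340
ΔCt(heat-shocked) = 22.970 − 15.750 = 7.220
ΔΔCt = 7.220 − 5.340 = 1.880
Fold change = 2^(−1.880) = 0.2717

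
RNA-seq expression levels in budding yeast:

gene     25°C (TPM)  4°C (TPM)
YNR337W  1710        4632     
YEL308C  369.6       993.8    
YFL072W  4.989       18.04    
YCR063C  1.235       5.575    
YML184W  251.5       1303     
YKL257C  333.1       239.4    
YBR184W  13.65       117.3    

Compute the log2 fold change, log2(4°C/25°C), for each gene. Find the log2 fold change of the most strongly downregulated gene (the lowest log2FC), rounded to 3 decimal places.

log2(4632/1710) = 1.438  (YNR337W)
log2(993.8/369.6) = 1.427  (YEL308C)
log2(18.04/4.989) = 1.854  (YFL072W)
log2(5.575/1.235) = 2.174  (YCR063C)
log2(1303/251.5) = 2.373  (YML184W)
log2(239.4/333.1) = -0.477  (YKL257C)
log2(117.3/13.65) = 3.103  (YBR184W)
YKL257C is most strongly downregulated.

-0.477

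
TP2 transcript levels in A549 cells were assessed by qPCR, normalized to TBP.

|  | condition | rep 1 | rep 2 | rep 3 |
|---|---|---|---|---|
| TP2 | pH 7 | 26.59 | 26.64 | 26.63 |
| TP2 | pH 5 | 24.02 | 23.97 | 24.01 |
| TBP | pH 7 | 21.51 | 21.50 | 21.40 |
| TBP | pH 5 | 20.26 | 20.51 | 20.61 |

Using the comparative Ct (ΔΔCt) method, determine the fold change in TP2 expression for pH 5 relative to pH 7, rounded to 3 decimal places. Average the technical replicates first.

3.053

Mean Ct: TP2 pH 7 26.620; TP2 pH 5 24.000; TBP pH 7 21.470; TBP pH 5 20.460
ΔCt(pH 7) = 26.620 − 21.470 = 5.150
ΔCt(pH 5) = 24.000 − 20.460 = 3.540
ΔΔCt = 3.540 − 5.150 = -1.610
Fold change = 2^(−(-1.610)) = 2^1.610 = 3.0525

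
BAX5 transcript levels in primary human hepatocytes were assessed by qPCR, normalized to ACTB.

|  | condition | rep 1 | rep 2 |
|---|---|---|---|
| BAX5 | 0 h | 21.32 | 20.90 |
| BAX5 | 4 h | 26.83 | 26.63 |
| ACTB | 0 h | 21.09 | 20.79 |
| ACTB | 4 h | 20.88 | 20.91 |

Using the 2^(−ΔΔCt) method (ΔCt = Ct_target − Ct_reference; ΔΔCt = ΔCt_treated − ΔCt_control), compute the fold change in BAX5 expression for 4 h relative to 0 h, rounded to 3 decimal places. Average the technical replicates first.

0.020

Mean Ct: BAX5 0 h 21.110; BAX5 4 h 26.730; ACTB 0 h 20.940; ACTB 4 h 20.895
ΔCt(0 h) = 21.110 − 20.940 = 0.170
ΔCt(4 h) = 26.730 − 20.895 = 5.835
ΔΔCt = 5.835 − 0.170 = 5.665
Fold change = 2^(−5.665) = 0.0197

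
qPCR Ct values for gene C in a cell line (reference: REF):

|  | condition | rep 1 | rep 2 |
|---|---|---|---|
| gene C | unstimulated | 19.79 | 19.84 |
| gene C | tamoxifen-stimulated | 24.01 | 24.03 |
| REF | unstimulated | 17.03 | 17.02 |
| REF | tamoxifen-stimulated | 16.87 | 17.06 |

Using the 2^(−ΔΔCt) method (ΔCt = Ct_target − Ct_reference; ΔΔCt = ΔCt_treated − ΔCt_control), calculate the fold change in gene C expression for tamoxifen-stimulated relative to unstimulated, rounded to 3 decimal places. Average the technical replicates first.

0.052

Mean Ct: gene C unstimulated 19.815; gene C tamoxifen-stimulated 24.020; REF unstimulated 17.025; REF tamoxifen-stimulated 16.965
ΔCt(unstimulated) = 19.815 − 17.025 = 2.790
ΔCt(tamoxifen-stimulated) = 24.020 − 16.965 = 7.055
ΔΔCt = 7.055 − 2.790 = 4.265
Fold change = 2^(−4.265) = 0.0520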